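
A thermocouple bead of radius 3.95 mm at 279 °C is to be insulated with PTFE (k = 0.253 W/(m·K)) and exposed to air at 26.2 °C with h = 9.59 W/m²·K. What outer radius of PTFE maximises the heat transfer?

For a sphere, r_cr = 2k_ins/h = 2·0.253/9.59 = 0.0528 m = 5.28 cm

r_cr = 5.28 cm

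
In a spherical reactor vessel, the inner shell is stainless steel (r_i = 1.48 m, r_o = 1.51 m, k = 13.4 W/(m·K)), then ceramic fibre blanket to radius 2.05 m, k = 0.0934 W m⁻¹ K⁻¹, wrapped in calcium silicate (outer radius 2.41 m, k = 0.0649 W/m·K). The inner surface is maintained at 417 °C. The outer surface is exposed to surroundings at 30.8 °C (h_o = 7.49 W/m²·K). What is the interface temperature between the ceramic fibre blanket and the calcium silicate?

T = 178 °C

Series thermal resistances, inner to outer:
  R_stainless steel = (1/1.48 − 1/1.51)/(4πk) = 0.01342/(4π·13.4) = 7.972×10^-5 K/W
  R_ceramic fibre blanket = (1/1.51 − 1/2.05)/(4πk) = 0.1744/(4π·0.0934) = 0.1486 K/W
  R_calcium silicate = (1/2.05 − 1/2.41)/(4πk) = 0.07287/(4π·0.0649) = 0.08935 K/W
  R_conv,out = 1/(4πr²h) = 1/(4π·2.41²·7.49) = 0.001829 K/W
ΣR = 7.972×10^-5 + 0.1486 + 0.08935 + 0.001829 = 0.2399 K/W
Q = ΔT/ΣR = (417 °C − 30.8 °C)/0.2399 = 1610 W
From the inner boundary to the ceramic fibre blanket/calcium silicate interface, ΣR_partial = 0.1487 K/W.
T_interface = T_in − Q·ΣR_partial = 417 °C − (1610)(0.1487) = 178 °C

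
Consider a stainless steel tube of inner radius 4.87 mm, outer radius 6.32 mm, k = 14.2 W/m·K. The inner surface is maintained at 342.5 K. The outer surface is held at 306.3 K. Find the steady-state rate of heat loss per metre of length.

Q' = 12.4 kW/m

Q' = 2πk·ΔT/ln(r₂/r₁) = 2π × 14.2 × 36.2 / ln(0.00632/0.00487) = 12400 W/m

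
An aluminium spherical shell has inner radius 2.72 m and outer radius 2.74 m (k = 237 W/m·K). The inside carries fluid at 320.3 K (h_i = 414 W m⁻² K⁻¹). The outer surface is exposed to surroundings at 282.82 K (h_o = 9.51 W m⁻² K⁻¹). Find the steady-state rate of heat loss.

Q = 32.8 kW

Resistance network (inner→outer):
  R_conv,in = 1/(4πr²h) = 1/(4π·2.72²·414) = 2.598×10^-5 K/W
  R_aluminium = (1/2.72 − 1/2.74)/(4πk) = 0.002684/(4π·237) = 9.011×10^-7 K/W
  R_conv,out = 1/(4πr²h) = 1/(4π·2.74²·9.51) = 0.001115 K/W
ΣR = 2.598×10^-5 + 9.011×10^-7 + 0.001115 = 0.001142 K/W
Q = ΔT/ΣR = (320.3 K − 282.82 K)/0.001142 = 32800 W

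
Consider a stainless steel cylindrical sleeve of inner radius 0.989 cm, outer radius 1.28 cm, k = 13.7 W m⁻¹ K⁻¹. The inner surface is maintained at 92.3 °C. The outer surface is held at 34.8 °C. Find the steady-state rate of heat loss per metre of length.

Q' = 19200 W/m

Q' = 2πk·ΔT/ln(r₂/r₁) = 2π × 13.7 × 57.5 / ln(0.0128/0.00989) = 19200 W/m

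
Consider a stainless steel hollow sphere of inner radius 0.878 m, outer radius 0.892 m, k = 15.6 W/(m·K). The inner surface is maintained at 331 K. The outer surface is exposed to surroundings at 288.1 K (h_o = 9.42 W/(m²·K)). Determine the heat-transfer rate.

Treat each layer as a resistance in series:
  R_stainless steel = (1/0.878 − 1/0.892)/(4πk) = 0.01788/(4π·15.6) = 9.119×10^-5 K/W
  R_conv,out = 1/(4πr²h) = 1/(4π·0.892²·9.42) = 0.01062 K/W
ΣR = 9.119×10^-5 + 0.01062 = 0.01071 K/W
Q = ΔT/ΣR = (331 K − 288.1 K)/0.01071 = 4010 W

Q = 4010 W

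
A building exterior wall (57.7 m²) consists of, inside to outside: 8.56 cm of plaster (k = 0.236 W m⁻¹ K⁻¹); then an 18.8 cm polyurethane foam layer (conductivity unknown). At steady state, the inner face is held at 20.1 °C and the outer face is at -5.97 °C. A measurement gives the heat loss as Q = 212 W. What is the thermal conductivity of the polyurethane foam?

k = 0.0279 W/m·K

ΣR = ΔT/Q = |20.1 − -5.97|/212 = 0.1230 K/W
Known resistances:
  R_plaster = L/(kA) = 0.0856/(0.236·57.7) = 0.006286 K/W
R_polyurethane foam = ΣR − ΣR_known = 0.1230 − 0.006286 = 0.1167 K/W
L/(kA) = 0.1167 ⇒ k = 0.188/(0.1167·57.7) = 0.0279 W/m·K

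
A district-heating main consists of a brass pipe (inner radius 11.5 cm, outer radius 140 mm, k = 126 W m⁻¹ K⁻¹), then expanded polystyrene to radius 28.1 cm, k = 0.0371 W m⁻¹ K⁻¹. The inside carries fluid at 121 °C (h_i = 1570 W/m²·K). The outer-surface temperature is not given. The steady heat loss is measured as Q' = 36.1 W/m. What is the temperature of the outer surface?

Series resistances:
  R'_conv,in = 1/(2πr h) = 1/(2π·0.115·1570) = 8.815×10^-4 m·K/W
  R'_brass = ln(0.140/0.115)/(2πk) = 0.1967/(2π·126) = 2.485×10^-4 m·K/W
  R'_expanded polystyrene = ln(0.281/0.140)/(2πk) = 0.6967/(2π·0.0371) = 2.989 m·K/W
ΣR = 2.990 m·K/W
ΔT = Q'·ΣR = 36.1 × 2.990 = 107.9 K
Heat flows outward, so T_out = T_in − ΔT = 121 − 107.9 = 13.1 °C

T_out = 13.1 °C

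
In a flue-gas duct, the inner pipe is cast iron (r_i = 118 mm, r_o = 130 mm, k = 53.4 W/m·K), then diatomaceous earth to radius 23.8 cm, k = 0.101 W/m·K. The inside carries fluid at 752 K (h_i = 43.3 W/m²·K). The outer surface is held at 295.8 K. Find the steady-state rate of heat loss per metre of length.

Resistance network (inner→outer):
  R'_conv,in = 1/(2πr h) = 1/(2π·0.118·43.3) = 0.03115 m·K/W
  R'_cast iron = ln(0.130/0.118)/(2πk) = 0.09685/(2π·53.4) = 2.887×10^-4 m·K/W
  R'_diatomaceous earth = ln(0.238/0.130)/(2πk) = 0.6047/(2π·0.101) = 0.9529 m·K/W
ΣR = 0.03115 + 2.887×10^-4 + 0.9529 = 0.9843 m·K/W
Q' = ΔT/ΣR = (752 K − 295.8 K)/0.9843 = 463 W/m

Q' = 463 W/m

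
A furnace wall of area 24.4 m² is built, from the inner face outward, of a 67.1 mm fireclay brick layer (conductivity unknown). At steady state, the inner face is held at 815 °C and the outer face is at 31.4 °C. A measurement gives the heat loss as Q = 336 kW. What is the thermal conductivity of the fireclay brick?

ΣR = ΔT/Q = |815 − 31.4|/3.36×10^5 = 0.002332 K/W
L/(kA) = 0.002332 ⇒ k = 0.0671/(0.002332·24.4) = 1.18 W/m·K

k = 1.18 W/m·K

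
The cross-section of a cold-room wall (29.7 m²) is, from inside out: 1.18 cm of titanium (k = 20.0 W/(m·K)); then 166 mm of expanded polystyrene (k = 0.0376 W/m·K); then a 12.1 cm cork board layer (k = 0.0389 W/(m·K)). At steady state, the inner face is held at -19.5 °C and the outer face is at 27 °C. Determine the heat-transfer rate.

Q = 184 W

Resistance network (inner→outer):
  R_titanium = L/(kA) = 0.0118/(20.0·29.7) = 1.987×10^-5 K/W
  R_expanded polystyrene = L/(kA) = 0.166/(0.0376·29.7) = 0.1486 K/W
  R_cork board = L/(kA) = 0.121/(0.0389·29.7) = 0.1047 K/W
ΣR = 1.987×10^-5 + 0.1486 + 0.1047 = 0.2533 K/W
Q = ΔT/ΣR = (-19.5 °C − 27 °C)/0.2533 = -184 W
(Negative Q ⇒ heat flows inward; heat gain = 184 W.)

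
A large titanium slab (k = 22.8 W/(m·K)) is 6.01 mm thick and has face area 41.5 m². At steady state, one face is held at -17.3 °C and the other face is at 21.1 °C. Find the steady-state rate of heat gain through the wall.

Q = kA·ΔT/L = 22.8 × 41.5 × |-17.3 °C − 21.1 °C| / 0.00601 = 6.05×10^6 W

Q = 6050 kW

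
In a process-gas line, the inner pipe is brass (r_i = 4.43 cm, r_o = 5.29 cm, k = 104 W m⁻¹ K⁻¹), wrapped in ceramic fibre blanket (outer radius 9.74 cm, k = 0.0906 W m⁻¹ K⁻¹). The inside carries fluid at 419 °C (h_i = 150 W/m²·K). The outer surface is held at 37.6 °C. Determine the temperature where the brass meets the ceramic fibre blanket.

Treat each layer as a resistance in series:
  R'_conv,in = 1/(2πr h) = 1/(2π·0.0443·150) = 0.02395 m·K/W
  R'_brass = ln(0.0529/0.0443)/(2πk) = 0.1774/(2π·104) = 2.715×10^-4 m·K/W
  R'_ceramic fibre blanket = ln(0.0974/0.0529)/(2πk) = 0.6104/(2π·0.0906) = 1.072 m·K/W
ΣR = 0.02395 + 2.715×10^-4 + 1.072 = 1.096 m·K/W
Q' = ΔT/ΣR = (419 °C − 37.6 °C)/1.096 = 348.0 W/m
From the inner boundary to the brass/ceramic fibre blanket interface, ΣR_partial = 0.02422 m·K/W.
T_interface = T_in − Q'·ΣR_partial = 419 °C − (348.0)(0.02422) = 411 °C

T = 411 °C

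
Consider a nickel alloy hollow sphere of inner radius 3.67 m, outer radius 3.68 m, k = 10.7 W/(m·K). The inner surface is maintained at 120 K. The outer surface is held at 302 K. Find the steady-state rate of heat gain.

Q = 33100 kW

Q = 4πk·ΔT/(1/r₁ − 1/r₂) = 4π × 10.7 × 182 / (1/3.67 − 1/3.68) = 3.31×10^7 W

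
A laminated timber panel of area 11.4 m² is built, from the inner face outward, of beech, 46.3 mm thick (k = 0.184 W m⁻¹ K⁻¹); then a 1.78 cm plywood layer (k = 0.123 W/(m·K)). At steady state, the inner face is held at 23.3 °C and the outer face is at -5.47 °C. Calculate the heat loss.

Series thermal resistances, inner to outer:
  R_beech = L/(kA) = 0.0463/(0.184·11.4) = 0.02207 K/W
  R_plywood = L/(kA) = 0.0178/(0.123·11.4) = 0.01269 K/W
ΣR = 0.02207 + 0.01269 = 0.03476 K/W
Q = ΔT/ΣR = (23.3 °C − -5.47 °C)/0.03476 = 828 W

Q = 828 W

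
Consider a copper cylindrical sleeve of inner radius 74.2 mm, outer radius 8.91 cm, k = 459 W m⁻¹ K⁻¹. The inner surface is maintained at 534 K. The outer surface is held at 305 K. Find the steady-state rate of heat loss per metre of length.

Q' = 3610 kW/m

Q' = 2πk·ΔT/ln(r₂/r₁) = 2π × 459 × 229 / ln(0.0891/0.0742) = 3.61×10^6 W/m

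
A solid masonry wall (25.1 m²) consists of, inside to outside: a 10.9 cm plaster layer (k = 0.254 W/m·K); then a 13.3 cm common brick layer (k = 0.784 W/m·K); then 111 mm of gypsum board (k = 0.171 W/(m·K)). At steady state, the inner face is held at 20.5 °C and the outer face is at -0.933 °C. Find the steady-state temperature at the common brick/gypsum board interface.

T = 10.2 °C

Series thermal resistances, inner to outer:
  R_plaster = L/(kA) = 0.109/(0.254·25.1) = 0.01710 K/W
  R_common brick = L/(kA) = 0.133/(0.784·25.1) = 0.006759 K/W
  R_gypsum board = L/(kA) = 0.111/(0.171·25.1) = 0.02586 K/W
ΣR = 0.01710 + 0.006759 + 0.02586 = 0.04972 K/W
Q = ΔT/ΣR = (20.5 °C − -0.933 °C)/0.04972 = 431.1 W
From the inner boundary to the common brick/gypsum board interface, ΣR_partial = 0.02386 K/W.
T_interface = T_in − Q·ΣR_partial = 20.5 °C − (431.1)(0.02386) = 10.2 °C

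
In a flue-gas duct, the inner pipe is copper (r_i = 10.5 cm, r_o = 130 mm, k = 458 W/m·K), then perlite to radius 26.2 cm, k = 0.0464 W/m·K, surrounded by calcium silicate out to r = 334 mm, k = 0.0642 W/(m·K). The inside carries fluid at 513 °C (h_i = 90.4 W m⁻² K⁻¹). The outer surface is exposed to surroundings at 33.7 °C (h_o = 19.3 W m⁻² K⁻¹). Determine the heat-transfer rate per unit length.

Treat each layer as a resistance in series:
  R'_conv,in = 1/(2πr h) = 1/(2π·0.105·90.4) = 0.01677 m·K/W
  R'_copper = ln(0.130/0.105)/(2πk) = 0.2136/(2π·458) = 7.422×10^-5 m·K/W
  R'_perlite = ln(0.262/0.130)/(2πk) = 0.7008/(2π·0.0464) = 2.404 m·K/W
  R'_calcium silicate = ln(0.334/0.262)/(2πk) = 0.2428/(2π·0.0642) = 0.6019 m·K/W
  R'_conv,out = 1/(2πr h) = 1/(2π·0.334·19.3) = 0.02469 m·K/W
ΣR = 0.01677 + 7.422×10^-5 + 2.404 + 0.6019 + 0.02469 = 3.047 m·K/W
Q' = ΔT/ΣR = (513 °C − 33.7 °C)/3.047 = 157 W/m

Q' = 157 W/m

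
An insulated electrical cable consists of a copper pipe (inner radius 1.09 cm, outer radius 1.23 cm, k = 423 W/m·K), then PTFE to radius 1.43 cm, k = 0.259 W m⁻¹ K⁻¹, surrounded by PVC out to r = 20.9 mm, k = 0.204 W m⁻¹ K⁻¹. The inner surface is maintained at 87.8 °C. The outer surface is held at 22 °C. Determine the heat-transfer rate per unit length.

Treat each layer as a resistance in series:
  R'_copper = ln(0.0123/0.0109)/(2πk) = 0.1208/(2π·423) = 4.547×10^-5 m·K/W
  R'_PTFE = ln(0.0143/0.0123)/(2πk) = 0.1507/(2π·0.259) = 0.09258 m·K/W
  R'_PVC = ln(0.0209/0.0143)/(2πk) = 0.3795/(2π·0.204) = 0.2961 m·K/W
ΣR = 4.547×10^-5 + 0.09258 + 0.2961 = 0.3887 m·K/W
Q' = ΔT/ΣR = (87.8 °C − 22 °C)/0.3887 = 169 W/m

Q' = 169 W/m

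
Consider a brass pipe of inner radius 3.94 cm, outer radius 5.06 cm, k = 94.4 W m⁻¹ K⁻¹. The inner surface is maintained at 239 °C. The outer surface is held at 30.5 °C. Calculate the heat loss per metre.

Q' = 2πk·ΔT/ln(r₂/r₁) = 2π × 94.4 × 208.5 / ln(0.0506/0.0394) = 4.94×10^5 W/m

Q' = 494 kW/m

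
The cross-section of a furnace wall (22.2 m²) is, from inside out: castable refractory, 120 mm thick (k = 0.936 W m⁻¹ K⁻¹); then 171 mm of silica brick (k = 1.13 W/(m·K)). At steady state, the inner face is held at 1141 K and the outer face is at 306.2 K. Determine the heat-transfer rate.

Q = 66.3 kW

Treat each layer as a resistance in series:
  R_castable refractory = L/(kA) = 0.120/(0.936·22.2) = 0.005775 K/W
  R_silica brick = L/(kA) = 0.171/(1.13·22.2) = 0.006817 K/W
ΣR = 0.005775 + 0.006817 = 0.01259 K/W
Q = ΔT/ΣR = (1141 K − 306.2 K)/0.01259 = 66300 W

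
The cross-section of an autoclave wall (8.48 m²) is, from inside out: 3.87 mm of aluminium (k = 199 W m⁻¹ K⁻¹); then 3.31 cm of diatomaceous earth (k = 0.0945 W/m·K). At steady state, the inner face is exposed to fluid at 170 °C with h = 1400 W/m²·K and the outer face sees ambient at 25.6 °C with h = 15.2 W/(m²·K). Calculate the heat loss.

Q = 2.94 kW

Series thermal resistances, inner to outer:
  R_conv,in = 1/(hA) = 1/(1400·8.48) = 8.423×10^-5 K/W
  R_aluminium = L/(kA) = 0.00387/(199·8.48) = 2.293×10^-6 K/W
  R_diatomaceous earth = L/(kA) = 0.0331/(0.0945·8.48) = 0.04130 K/W
  R_conv,out = 1/(hA) = 1/(15.2·8.48) = 0.007758 K/W
ΣR = 8.423×10^-5 + 2.293×10^-6 + 0.04130 + 0.007758 = 0.04914 K/W
Q = ΔT/ΣR = (170 °C − 25.6 °C)/0.04914 = 2940 W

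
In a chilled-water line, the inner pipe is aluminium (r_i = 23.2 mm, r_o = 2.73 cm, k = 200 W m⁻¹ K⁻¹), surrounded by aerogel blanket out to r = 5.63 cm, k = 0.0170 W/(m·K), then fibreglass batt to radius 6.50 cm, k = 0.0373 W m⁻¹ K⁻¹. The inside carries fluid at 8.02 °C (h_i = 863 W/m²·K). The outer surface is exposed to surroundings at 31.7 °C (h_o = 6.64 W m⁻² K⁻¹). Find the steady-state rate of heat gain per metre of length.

Resistance network (inner→outer):
  R'_conv,in = 1/(2πr h) = 1/(2π·0.0232·863) = 0.007949 m·K/W
  R'_aluminium = ln(0.0273/0.0232)/(2πk) = 0.1627/(2π·200) = 1.295×10^-4 m·K/W
  R'_aerogel blanket = ln(0.0563/0.0273)/(2πk) = 0.7238/(2π·0.0170) = 6.776 m·K/W
  R'_fibreglass batt = ln(0.0650/0.0563)/(2πk) = 0.1437/(2π·0.0373) = 0.6131 m·K/W
  R'_conv,out = 1/(2πr h) = 1/(2π·0.0650·6.64) = 0.3688 m·K/W
ΣR = 0.007949 + 1.295×10^-4 + 6.776 + 0.6131 + 0.3688 = 7.766 m·K/W
Q' = ΔT/ΣR = (8.02 °C − 31.7 °C)/7.766 = -3.05 W/m
(Negative Q' ⇒ heat flows inward; heat gain = 3.05 W/m.)

Q' = 3.05 W/m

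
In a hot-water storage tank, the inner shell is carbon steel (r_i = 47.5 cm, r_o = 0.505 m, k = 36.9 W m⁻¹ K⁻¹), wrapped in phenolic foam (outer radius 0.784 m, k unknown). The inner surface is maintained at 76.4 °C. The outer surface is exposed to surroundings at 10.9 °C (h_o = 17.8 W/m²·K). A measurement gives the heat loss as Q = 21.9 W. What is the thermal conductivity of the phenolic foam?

ΣR = ΔT/Q = |76.4 − 10.9|/21.9 = 2.991 K/W
Known resistances:
  R_carbon steel = (1/0.475 − 1/0.505)/(4πk) = 0.1251/(4π·36.9) = 2.697×10^-4 K/W
  R_conv,out = 1/(4πr²h) = 1/(4π·0.784²·17.8) = 0.007273 K/W
R_phenolic foam = ΣR − ΣR_known = 2.991 − 0.007543 = 2.983 K/W
(1/r₁−1/r₂)/(4πk) = 2.983 ⇒ k = 0.7047/(4π·2.983) = 0.0188 W/m·K

k = 0.0188 W/m·K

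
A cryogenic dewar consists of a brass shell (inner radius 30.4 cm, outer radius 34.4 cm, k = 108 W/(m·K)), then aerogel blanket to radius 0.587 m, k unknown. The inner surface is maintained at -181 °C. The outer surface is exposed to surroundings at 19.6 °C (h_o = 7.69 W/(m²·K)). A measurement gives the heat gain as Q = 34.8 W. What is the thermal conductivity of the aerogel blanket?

ΣR = ΔT/Q = |-181 − 19.6|/34.8 = 5.764 K/W
Known resistances:
  R_brass = (1/0.304 − 1/0.344)/(4πk) = 0.3825/(4π·108) = 2.818×10^-4 K/W
  R_conv,out = 1/(4πr²h) = 1/(4π·0.587²·7.69) = 0.03003 K/W
R_aerogel blanket = ΣR − ΣR_known = 5.764 − 0.03031 = 5.734 K/W
(1/r₁−1/r₂)/(4πk) = 5.734 ⇒ k = 1.203/(4π·5.734) = 0.0167 W/m·K

k = 0.0167 W/m·K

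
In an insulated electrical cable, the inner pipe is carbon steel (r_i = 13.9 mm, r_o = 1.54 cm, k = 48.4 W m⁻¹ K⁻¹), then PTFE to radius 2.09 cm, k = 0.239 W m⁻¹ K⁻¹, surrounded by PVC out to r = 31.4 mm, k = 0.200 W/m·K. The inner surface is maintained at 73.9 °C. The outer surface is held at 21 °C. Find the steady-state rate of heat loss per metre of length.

Treat each layer as a resistance in series:
  R'_carbon steel = ln(0.0154/0.0139)/(2πk) = 0.1025/(2π·48.4) = 3.370×10^-4 m·K/W
  R'_PTFE = ln(0.0209/0.0154)/(2πk) = 0.3054/(2π·0.239) = 0.2034 m·K/W
  R'_PVC = ln(0.0314/0.0209)/(2πk) = 0.4071/(2π·0.200) = 0.3239 m·K/W
ΣR = 3.370×10^-4 + 0.2034 + 0.3239 = 0.5276 m·K/W
Q' = ΔT/ΣR = (73.9 °C − 21 °C)/0.5276 = 100 W/m

Q' = 100 W/m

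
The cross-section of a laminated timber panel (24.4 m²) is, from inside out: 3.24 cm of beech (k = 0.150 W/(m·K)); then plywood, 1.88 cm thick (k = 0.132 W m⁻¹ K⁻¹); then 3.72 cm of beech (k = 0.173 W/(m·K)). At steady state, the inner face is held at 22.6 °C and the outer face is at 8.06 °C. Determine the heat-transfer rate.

Q = 619 W

Treat each layer as a resistance in series:
  R_beech = L/(kA) = 0.0324/(0.150·24.4) = 0.008852 K/W
  R_plywood = L/(kA) = 0.0188/(0.132·24.4) = 0.005837 K/W
  R_beech = L/(kA) = 0.0372/(0.173·24.4) = 0.008813 K/W
ΣR = 0.008852 + 0.005837 + 0.008813 = 0.02350 K/W
Q = ΔT/ΣR = (22.6 °C − 8.06 °C)/0.02350 = 619 W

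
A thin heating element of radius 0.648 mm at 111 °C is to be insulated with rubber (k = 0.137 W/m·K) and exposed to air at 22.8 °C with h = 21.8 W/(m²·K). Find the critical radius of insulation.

For a cylinder, r_cr = k_ins/h = 0.137/21.8 = 0.00628 m = 0.628 cm

r_cr = 0.628 cm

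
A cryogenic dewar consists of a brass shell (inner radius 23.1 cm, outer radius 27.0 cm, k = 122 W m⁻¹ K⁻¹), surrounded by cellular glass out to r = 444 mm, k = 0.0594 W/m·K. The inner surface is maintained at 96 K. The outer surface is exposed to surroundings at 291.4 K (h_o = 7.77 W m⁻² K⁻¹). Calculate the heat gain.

Series thermal resistances, inner to outer:
  R_brass = (1/0.231 − 1/0.270)/(4πk) = 0.6253/(4π·122) = 4.079×10^-4 K/W
  R_cellular glass = (1/0.270 − 1/0.444)/(4πk) = 1.451/(4π·0.0594) = 1.944 K/W
  R_conv,out = 1/(4πr²h) = 1/(4π·0.444²·7.77) = 0.05195 K/W
ΣR = 4.079×10^-4 + 1.944 + 0.05195 = 1.996 K/W
Q = ΔT/ΣR = (96 K − 291.4 K)/1.996 = -97.9 W
(Negative Q ⇒ heat flows inward; heat gain = 97.9 W.)

Q = 97.9 W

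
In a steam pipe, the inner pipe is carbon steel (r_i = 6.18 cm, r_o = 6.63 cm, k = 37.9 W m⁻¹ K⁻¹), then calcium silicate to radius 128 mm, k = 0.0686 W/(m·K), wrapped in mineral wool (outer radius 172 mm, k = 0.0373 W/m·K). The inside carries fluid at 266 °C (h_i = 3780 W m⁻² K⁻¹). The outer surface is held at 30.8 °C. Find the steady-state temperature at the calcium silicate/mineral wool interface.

Treat each layer as a resistance in series:
  R'_conv,in = 1/(2πr h) = 1/(2π·0.0618·3780) = 6.813×10^-4 m·K/W
  R'_carbon steel = ln(0.0663/0.0618)/(2πk) = 0.07029/(2π·37.9) = 2.952×10^-4 m·K/W
  R'_calcium silicate = ln(0.128/0.0663)/(2πk) = 0.6578/(2π·0.0686) = 1.526 m·K/W
  R'_mineral wool = ln(0.172/0.128)/(2πk) = 0.2955/(2π·0.0373) = 1.261 m·K/W
ΣR = 6.813×10^-4 + 2.952×10^-4 + 1.526 + 1.261 = 2.788 m·K/W
Q' = ΔT/ΣR = (266 °C − 30.8 °C)/2.788 = 84.36 W/m
From the inner boundary to the calcium silicate/mineral wool interface, ΣR_partial = 1.527 m·K/W.
T_interface = T_in − Q'·ΣR_partial = 266 °C − (84.36)(1.527) = 137 °C

T = 137 °C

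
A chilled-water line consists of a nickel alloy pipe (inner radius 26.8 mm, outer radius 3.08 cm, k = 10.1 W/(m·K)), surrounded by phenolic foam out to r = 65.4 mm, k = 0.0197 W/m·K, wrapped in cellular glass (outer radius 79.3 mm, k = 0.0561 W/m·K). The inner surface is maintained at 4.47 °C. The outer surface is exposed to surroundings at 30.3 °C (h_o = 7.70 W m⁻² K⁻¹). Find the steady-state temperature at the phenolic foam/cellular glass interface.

T = 27.3 °C

Treat each layer as a resistance in series:
  R'_nickel alloy = ln(0.0308/0.0268)/(2πk) = 0.1391/(2π·10.1) = 0.002192 m·K/W
  R'_phenolic foam = ln(0.0654/0.0308)/(2πk) = 0.7530/(2π·0.0197) = 6.083 m·K/W
  R'_cellular glass = ln(0.0793/0.0654)/(2πk) = 0.1927/(2π·0.0561) = 0.5467 m·K/W
  R'_conv,out = 1/(2πr h) = 1/(2π·0.0793·7.70) = 0.2606 m·K/W
ΣR = 0.002192 + 6.083 + 0.5467 + 0.2606 = 6.892 m·K/W
Q' = ΔT/ΣR = (4.47 °C − 30.3 °C)/6.892 = -3.748 W/m
From the inner boundary to the phenolic foam/cellular glass interface, ΣR_partial = 6.085 m·K/W.
T_interface = T_in − Q'·ΣR_partial = 4.47 °C − (-3.748)(6.085) = 27.3 °C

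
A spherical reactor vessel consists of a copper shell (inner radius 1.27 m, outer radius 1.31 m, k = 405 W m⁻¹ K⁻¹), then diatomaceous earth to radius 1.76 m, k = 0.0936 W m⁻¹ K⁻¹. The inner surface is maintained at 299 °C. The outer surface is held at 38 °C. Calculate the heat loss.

Treat each layer as a resistance in series:
  R_copper = (1/1.27 − 1/1.31)/(4πk) = 0.02404/(4π·405) = 4.724×10^-6 K/W
  R_diatomaceous earth = (1/1.31 − 1/1.76)/(4πk) = 0.1952/(4π·0.0936) = 0.1659 K/W
ΣR = 4.724×10^-6 + 0.1659 = 0.1659 K/W
Q = ΔT/ΣR = (299 °C − 38 °C)/0.1659 = 1570 W

Q = 1570 W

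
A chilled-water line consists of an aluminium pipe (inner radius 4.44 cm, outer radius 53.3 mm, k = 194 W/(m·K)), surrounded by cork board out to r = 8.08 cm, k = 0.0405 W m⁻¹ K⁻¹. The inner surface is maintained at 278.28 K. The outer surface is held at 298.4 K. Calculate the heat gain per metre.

Q' = 12.3 W/m

Series thermal resistances, inner to outer:
  R'_aluminium = ln(0.0533/0.0444)/(2πk) = 0.1827/(2π·194) = 1.499×10^-4 m·K/W
  R'_cork board = ln(0.0808/0.0533)/(2πk) = 0.4160/(2π·0.0405) = 1.635 m·K/W
ΣR = 1.499×10^-4 + 1.635 = 1.635 m·K/W
Q' = ΔT/ΣR = (278.28 K − 298.4 K)/1.635 = -12.3 W/m
(Negative Q' ⇒ heat flows inward; heat gain = 12.3 W/m.)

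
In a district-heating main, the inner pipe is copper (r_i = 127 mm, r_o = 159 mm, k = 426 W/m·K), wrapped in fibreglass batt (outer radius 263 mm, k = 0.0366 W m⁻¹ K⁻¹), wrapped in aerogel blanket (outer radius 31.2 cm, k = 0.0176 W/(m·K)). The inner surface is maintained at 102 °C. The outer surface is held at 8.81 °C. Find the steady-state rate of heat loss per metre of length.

Treat each layer as a resistance in series:
  R'_copper = ln(0.159/0.127)/(2πk) = 0.2247/(2π·426) = 8.396×10^-5 m·K/W
  R'_fibreglass batt = ln(0.263/0.159)/(2πk) = 0.5032/(2π·0.0366) = 2.188 m·K/W
  R'_aerogel blanket = ln(0.312/0.263)/(2πk) = 0.1708/(2π·0.0176) = 1.545 m·K/W
ΣR = 8.396×10^-5 + 2.188 + 1.545 = 3.733 m·K/W
Q' = ΔT/ΣR = (102 °C − 8.81 °C)/3.733 = 25.0 W/m

Q' = 25.0 W/m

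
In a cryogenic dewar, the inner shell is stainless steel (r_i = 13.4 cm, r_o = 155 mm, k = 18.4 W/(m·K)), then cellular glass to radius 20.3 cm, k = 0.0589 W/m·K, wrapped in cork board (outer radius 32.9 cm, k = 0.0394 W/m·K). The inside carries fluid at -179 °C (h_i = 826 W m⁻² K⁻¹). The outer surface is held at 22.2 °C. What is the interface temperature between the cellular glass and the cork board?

T = -108 °C

Resistance network (inner→outer):
  R_conv,in = 1/(4πr²h) = 1/(4π·0.134²·826) = 0.005365 K/W
  R_stainless steel = (1/0.134 − 1/0.155)/(4πk) = 1.011/(4π·18.4) = 0.004373 K/W
  R_cellular glass = (1/0.155 − 1/0.203)/(4πk) = 1.526/(4π·0.0589) = 2.061 K/W
  R_cork board = (1/0.203 − 1/0.329)/(4πk) = 1.887/(4π·0.0394) = 3.810 K/W
ΣR = 0.005365 + 0.004373 + 2.061 + 3.810 = 5.881 K/W
Q = ΔT/ΣR = (-179 °C − 22.2 °C)/5.881 = -34.21 W
From the inner boundary to the cellular glass/cork board interface, ΣR_partial = 2.071 K/W.
T_interface = T_in − Q·ΣR_partial = -179 °C − (-34.21)(2.071) = -108 °C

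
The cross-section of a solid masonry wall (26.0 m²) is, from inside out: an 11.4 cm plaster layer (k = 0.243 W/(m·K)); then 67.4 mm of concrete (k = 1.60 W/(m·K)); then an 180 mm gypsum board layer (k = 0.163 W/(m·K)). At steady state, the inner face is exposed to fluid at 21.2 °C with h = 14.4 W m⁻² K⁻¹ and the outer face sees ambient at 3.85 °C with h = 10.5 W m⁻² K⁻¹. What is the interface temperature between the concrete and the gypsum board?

Treat each layer as a resistance in series:
  R_conv,in = 1/(hA) = 1/(14.4·26.0) = 0.002671 K/W
  R_plaster = L/(kA) = 0.114/(0.243·26.0) = 0.01804 K/W
  R_concrete = L/(kA) = 0.0674/(1.60·26.0) = 0.001620 K/W
  R_gypsum board = L/(kA) = 0.180/(0.163·26.0) = 0.04247 K/W
  R_conv,out = 1/(hA) = 1/(10.5·26.0) = 0.003663 K/W
ΣR = 0.002671 + 0.01804 + 0.001620 + 0.04247 + 0.003663 = 0.06846 K/W
Q = ΔT/ΣR = (21.2 °C − 3.85 °C)/0.06846 = 253.4 W
From the inner boundary to the concrete/gypsum board interface, ΣR_partial = 0.02233 K/W.
T_interface = T_in − Q·ΣR_partial = 21.2 °C − (253.4)(0.02233) = 15.5 °C

T = 15.5 °C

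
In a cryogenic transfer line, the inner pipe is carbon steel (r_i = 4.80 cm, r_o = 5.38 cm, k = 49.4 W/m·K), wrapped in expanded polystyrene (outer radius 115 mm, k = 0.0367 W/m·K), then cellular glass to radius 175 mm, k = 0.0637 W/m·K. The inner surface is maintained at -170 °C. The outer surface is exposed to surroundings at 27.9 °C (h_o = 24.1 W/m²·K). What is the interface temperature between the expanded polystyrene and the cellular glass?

Resistance network (inner→outer):
  R'_carbon steel = ln(0.0538/0.0480)/(2πk) = 0.1141/(2π·49.4) = 3.675×10^-4 m·K/W
  R'_expanded polystyrene = ln(0.115/0.0538)/(2πk) = 0.7597/(2π·0.0367) = 3.294 m·K/W
  R'_cellular glass = ln(0.175/0.115)/(2πk) = 0.4199/(2π·0.0637) = 1.049 m·K/W
  R'_conv,out = 1/(2πr h) = 1/(2π·0.175·24.1) = 0.03774 m·K/W
ΣR = 3.675×10^-4 + 3.294 + 1.049 + 0.03774 = 4.381 m·K/W
Q' = ΔT/ΣR = (-170 °C − 27.9 °C)/4.381 = -45.17 W/m
From the inner boundary to the expanded polystyrene/cellular glass interface, ΣR_partial = 3.294 m·K/W.
T_interface = T_in − Q'·ΣR_partial = -170 °C − (-45.17)(3.294) = -21.2 °C

T = -21.2 °C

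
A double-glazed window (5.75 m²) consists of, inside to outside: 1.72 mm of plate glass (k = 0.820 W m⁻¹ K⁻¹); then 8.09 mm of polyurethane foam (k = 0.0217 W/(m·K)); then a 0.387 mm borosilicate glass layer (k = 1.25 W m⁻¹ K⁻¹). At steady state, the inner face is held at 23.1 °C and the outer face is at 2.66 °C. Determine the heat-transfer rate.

Q = 313 W

Resistance network (inner→outer):
  R_plate glass = L/(kA) = 0.00172/(0.820·5.75) = 3.648×10^-4 K/W
  R_polyurethane foam = L/(kA) = 0.00809/(0.0217·5.75) = 0.06484 K/W
  R_borosilicate glass = L/(kA) = 3.87×10^-4/(1.25·5.75) = 5.384×10^-5 K/W
ΣR = 3.648×10^-4 + 0.06484 + 5.384×10^-5 = 0.06526 K/W
Q = ΔT/ΣR = (23.1 °C − 2.66 °C)/0.06526 = 313 W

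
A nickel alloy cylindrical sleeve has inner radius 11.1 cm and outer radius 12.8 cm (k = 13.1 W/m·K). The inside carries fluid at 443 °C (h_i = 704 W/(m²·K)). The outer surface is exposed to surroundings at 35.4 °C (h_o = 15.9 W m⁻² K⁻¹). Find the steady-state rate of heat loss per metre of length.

Q' = 4970 W/m

Treat each layer as a resistance in series:
  R'_conv,in = 1/(2πr h) = 1/(2π·0.111·704) = 0.002037 m·K/W
  R'_nickel alloy = ln(0.128/0.111)/(2πk) = 0.1425/(2π·13.1) = 0.001731 m·K/W
  R'_conv,out = 1/(2πr h) = 1/(2π·0.128·15.9) = 0.07820 m·K/W
ΣR = 0.002037 + 0.001731 + 0.07820 = 0.08197 m·K/W
Q' = ΔT/ΣR = (443 °C − 35.4 °C)/0.08197 = 4970 W/m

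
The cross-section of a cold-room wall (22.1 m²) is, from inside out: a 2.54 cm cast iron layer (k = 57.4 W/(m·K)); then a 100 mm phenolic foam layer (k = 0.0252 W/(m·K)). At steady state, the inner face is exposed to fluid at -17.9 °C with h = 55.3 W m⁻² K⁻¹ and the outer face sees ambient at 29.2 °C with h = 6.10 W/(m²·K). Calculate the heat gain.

Q = 251 W

Series thermal resistances, inner to outer:
  R_conv,in = 1/(hA) = 1/(55.3·22.1) = 8.182×10^-4 K/W
  R_cast iron = L/(kA) = 0.0254/(57.4·22.1) = 2.002×10^-5 K/W
  R_phenolic foam = L/(kA) = 0.100/(0.0252·22.1) = 0.1796 K/W
  R_conv,out = 1/(hA) = 1/(6.10·22.1) = 0.007418 K/W
ΣR = 8.182×10^-4 + 2.002×10^-5 + 0.1796 + 0.007418 = 0.1879 K/W
Q = ΔT/ΣR = (-17.9 °C − 29.2 °C)/0.1879 = -251 W
(Negative Q ⇒ heat flows inward; heat gain = 251 W.)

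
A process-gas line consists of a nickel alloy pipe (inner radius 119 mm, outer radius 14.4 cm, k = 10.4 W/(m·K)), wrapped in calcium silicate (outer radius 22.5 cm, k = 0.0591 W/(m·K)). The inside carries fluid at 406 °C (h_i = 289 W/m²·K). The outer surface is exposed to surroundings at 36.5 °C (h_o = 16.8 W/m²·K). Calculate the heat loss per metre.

Q' = 295 W/m

Series thermal resistances, inner to outer:
  R'_conv,in = 1/(2πr h) = 1/(2π·0.119·289) = 0.004628 m·K/W
  R'_nickel alloy = ln(0.144/0.119)/(2πk) = 0.1907/(2π·10.4) = 0.002918 m·K/W
  R'_calcium silicate = ln(0.225/0.144)/(2πk) = 0.4463/(2π·0.0591) = 1.202 m·K/W
  R'_conv,out = 1/(2πr h) = 1/(2π·0.225·16.8) = 0.04210 m·K/W
ΣR = 0.004628 + 0.002918 + 1.202 + 0.04210 = 1.252 m·K/W
Q' = ΔT/ΣR = (406 °C − 36.5 °C)/1.252 = 295 W/m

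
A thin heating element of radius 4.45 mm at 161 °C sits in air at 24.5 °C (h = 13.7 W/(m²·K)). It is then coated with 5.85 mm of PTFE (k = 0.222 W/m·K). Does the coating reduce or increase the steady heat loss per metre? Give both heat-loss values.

increases: 52.3 → 78.9 W/m

Critical radius for a cylinder: r_cr = k/h = 0.0162 m = 1.62 cm.
Outer radius after coating: r₂ = 0.00445 + 0.00585 = 0.01030 m.
Since r₁ < r_cr and r₂ ≤ r_cr, the coating moves toward the maximum at r_cr — heat loss rises.
Bare: R = 1/(2πr₁h) = 2.611 m·K/W; Q = 136.5/2.611 = 52.3 W/m.
Coated: R = R_cond + R_conv = 1.730 m·K/W; Q = 136.5/1.730 = 78.9 W/m.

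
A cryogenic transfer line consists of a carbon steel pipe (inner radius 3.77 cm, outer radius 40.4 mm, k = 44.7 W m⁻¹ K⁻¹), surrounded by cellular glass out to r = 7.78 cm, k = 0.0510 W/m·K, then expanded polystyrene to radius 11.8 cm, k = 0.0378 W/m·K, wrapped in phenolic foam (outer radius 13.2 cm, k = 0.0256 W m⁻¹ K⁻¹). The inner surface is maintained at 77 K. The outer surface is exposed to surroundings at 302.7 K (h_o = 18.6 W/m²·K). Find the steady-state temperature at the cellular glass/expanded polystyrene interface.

T = 178.2 K

Series thermal resistances, inner to outer:
  R'_carbon steel = ln(0.0404/0.0377)/(2πk) = 0.06917/(2π·44.7) = 2.463×10^-4 m·K/W
  R'_cellular glass = ln(0.0778/0.0404)/(2πk) = 0.6553/(2π·0.0510) = 2.045 m·K/W
  R'_expanded polystyrene = ln(0.118/0.0778)/(2πk) = 0.4165/(2π·0.0378) = 1.754 m·K/W
  R'_phenolic foam = ln(0.132/0.118)/(2πk) = 0.1121/(2π·0.0256) = 0.6970 m·K/W
  R'_conv,out = 1/(2πr h) = 1/(2π·0.132·18.6) = 0.06482 m·K/W
ΣR = 2.463×10^-4 + 2.045 + 1.754 + 0.6970 + 0.06482 = 4.561 m·K/W
Q' = ΔT/ΣR = (77 K − 302.7 K)/4.561 = -49.48 W/m
From the inner boundary to the cellular glass/expanded polystyrene interface, ΣR_partial = 2.045 m·K/W.
T_interface = T_in − Q'·ΣR_partial = 77 K − (-49.48)(2.045) = 178.2 K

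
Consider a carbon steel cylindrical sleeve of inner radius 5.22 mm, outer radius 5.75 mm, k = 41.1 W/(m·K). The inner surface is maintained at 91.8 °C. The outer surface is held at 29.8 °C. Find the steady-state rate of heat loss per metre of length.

Q' = 166 kW/m

Q' = 2πk·ΔT/ln(r₂/r₁) = 2π × 41.1 × 62 / ln(0.00575/0.00522) = 1.66×10^5 W/m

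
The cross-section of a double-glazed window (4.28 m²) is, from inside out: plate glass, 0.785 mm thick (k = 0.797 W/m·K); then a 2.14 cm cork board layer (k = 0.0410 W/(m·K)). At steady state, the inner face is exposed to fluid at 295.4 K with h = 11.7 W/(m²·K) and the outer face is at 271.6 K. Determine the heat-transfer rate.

Q = 167 W

Resistance network (inner→outer):
  R_conv,in = 1/(hA) = 1/(11.7·4.28) = 0.01997 K/W
  R_plate glass = L/(kA) = 7.85×10^-4/(0.797·4.28) = 2.301×10^-4 K/W
  R_cork board = L/(kA) = 0.0214/(0.0410·4.28) = 0.1220 K/W
ΣR = 0.01997 + 2.301×10^-4 + 0.1220 = 0.1422 K/W
Q = ΔT/ΣR = (295.4 K − 271.6 K)/0.1422 = 167 W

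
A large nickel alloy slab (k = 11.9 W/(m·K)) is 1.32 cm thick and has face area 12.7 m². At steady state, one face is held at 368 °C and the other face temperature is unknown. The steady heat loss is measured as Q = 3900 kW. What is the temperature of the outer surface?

T_out = 27.4 °C

Sum the resistances:
  R_nickel alloy = L/(kA) = 0.0132/(11.9·12.7) = 8.734×10^-5 K/W
ΣR = 8.734×10^-5 K/W
ΔT = Q·ΣR = 3.90×10^6 × 8.734×10^-5 = 340.6 K
Heat flows outward, so T_out = T_in − ΔT = 368 − 340.6 = 27.4 °C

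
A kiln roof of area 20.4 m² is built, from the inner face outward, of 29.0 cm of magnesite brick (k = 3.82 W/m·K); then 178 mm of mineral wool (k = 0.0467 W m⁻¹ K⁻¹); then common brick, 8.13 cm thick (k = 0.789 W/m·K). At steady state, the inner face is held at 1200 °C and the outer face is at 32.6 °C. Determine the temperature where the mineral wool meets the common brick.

Treat each layer as a resistance in series:
  R_magnesite brick = L/(kA) = 0.290/(3.82·20.4) = 0.003721 K/W
  R_mineral wool = L/(kA) = 0.178/(0.0467·20.4) = 0.1868 K/W
  R_common brick = L/(kA) = 0.0813/(0.789·20.4) = 0.005051 K/W
ΣR = 0.003721 + 0.1868 + 0.005051 = 0.1956 K/W
Q = ΔT/ΣR = (1200 °C − 32.6 °C)/0.1956 = 5968 W
From the inner boundary to the mineral wool/common brick interface, ΣR_partial = 0.1905 K/W.
T_interface = T_in − Q·ΣR_partial = 1200 °C − (5968)(0.1905) = 63 °C

T = 63 °C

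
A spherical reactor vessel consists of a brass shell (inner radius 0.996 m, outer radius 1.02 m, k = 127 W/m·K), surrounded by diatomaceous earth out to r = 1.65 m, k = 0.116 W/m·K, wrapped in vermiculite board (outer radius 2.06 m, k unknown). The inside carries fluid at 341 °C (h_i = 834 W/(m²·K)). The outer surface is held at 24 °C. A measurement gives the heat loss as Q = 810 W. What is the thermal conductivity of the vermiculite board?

k = 0.0714 W/m·K

ΣR = ΔT/Q = |341 − 24|/810 = 0.3914 K/W
Known resistances:
  R_conv,in = 1/(4πr²h) = 1/(4π·0.996²·834) = 9.618×10^-5 K/W
  R_brass = (1/0.996 − 1/1.02)/(4πk) = 0.02362/(4π·127) = 1.480×10^-5 K/W
  R_diatomaceous earth = (1/1.02 − 1/1.65)/(4πk) = 0.3743/(4π·0.116) = 0.2568 K/W
R_vermiculite board = ΣR − ΣR_known = 0.3914 − 0.2569 = 0.1345 K/W
(1/r₁−1/r₂)/(4πk) = 0.1345 ⇒ k = 0.1206/(4π·0.1345) = 0.0714 W/m·K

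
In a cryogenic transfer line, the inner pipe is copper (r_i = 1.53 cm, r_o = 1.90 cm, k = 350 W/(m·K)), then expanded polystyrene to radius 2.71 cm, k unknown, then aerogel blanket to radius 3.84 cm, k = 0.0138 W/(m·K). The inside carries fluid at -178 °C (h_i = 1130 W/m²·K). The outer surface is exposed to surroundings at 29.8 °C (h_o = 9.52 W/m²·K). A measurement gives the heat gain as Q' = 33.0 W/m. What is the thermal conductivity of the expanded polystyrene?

k = 0.0308 W/m·K

ΣR = ΔT/Q' = |-178 − 29.8|/33.0 = 6.297 m·K/W
Known resistances:
  R'_conv,in = 1/(2πr h) = 1/(2π·0.0153·1130) = 0.009206 m·K/W
  R'_copper = ln(0.0190/0.0153)/(2πk) = 0.2166/(2π·350) = 9.849×10^-5 m·K/W
  R'_aerogel blanket = ln(0.0384/0.0271)/(2πk) = 0.3485/(2π·0.0138) = 4.020 m·K/W
  R'_conv,out = 1/(2πr h) = 1/(2π·0.0384·9.52) = 0.4354 m·K/W
R_expanded polystyrene = ΣR − ΣR_known = 6.297 − 4.465 = 1.832 m·K/W
ln(r₂/r₁)/(2πk) = 1.832 ⇒ k = 0.3551/(2π·1.832) = 0.0308 W/m·K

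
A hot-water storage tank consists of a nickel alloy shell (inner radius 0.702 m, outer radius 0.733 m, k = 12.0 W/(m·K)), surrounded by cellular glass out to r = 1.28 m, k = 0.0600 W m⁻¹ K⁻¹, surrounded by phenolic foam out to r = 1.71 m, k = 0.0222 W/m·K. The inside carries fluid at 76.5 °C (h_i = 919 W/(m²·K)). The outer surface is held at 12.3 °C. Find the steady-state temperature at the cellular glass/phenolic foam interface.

Series thermal resistances, inner to outer:
  R_conv,in = 1/(4πr²h) = 1/(4π·0.702²·919) = 1.757×10^-4 K/W
  R_nickel alloy = (1/0.702 − 1/0.733)/(4πk) = 0.06024/(4π·12.0) = 3.995×10^-4 K/W
  R_cellular glass = (1/0.733 − 1/1.28)/(4πk) = 0.5830/(4π·0.0600) = 0.7732 K/W
  R_phenolic foam = (1/1.28 − 1/1.71)/(4πk) = 0.1965/(4π·0.0222) = 0.7042 K/W
ΣR = 1.757×10^-4 + 3.995×10^-4 + 0.7732 + 0.7042 = 1.478 K/W
Q = ΔT/ΣR = (76.5 °C − 12.3 °C)/1.478 = 43.44 W
From the inner boundary to the cellular glass/phenolic foam interface, ΣR_partial = 0.7738 K/W.
T_interface = T_in − Q·ΣR_partial = 76.5 °C − (43.44)(0.7738) = 42.9 °C

T = 42.9 °C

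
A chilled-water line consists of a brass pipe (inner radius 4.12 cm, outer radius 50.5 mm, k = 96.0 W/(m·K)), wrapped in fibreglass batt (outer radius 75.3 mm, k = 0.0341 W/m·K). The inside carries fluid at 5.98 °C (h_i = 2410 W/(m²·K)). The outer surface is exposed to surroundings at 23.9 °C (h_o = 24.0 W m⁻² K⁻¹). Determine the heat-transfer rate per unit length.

Resistance network (inner→outer):
  R'_conv,in = 1/(2πr h) = 1/(2π·0.0412·2410) = 0.001603 m·K/W
  R'_brass = ln(0.0505/0.0412)/(2πk) = 0.2035/(2π·96.0) = 3.374×10^-4 m·K/W
  R'_fibreglass batt = ln(0.0753/0.0505)/(2πk) = 0.3995/(2π·0.0341) = 1.865 m·K/W
  R'_conv,out = 1/(2πr h) = 1/(2π·0.0753·24.0) = 0.08807 m·K/W
ΣR = 0.001603 + 3.374×10^-4 + 1.865 + 0.08807 = 1.955 m·K/W
Q' = ΔT/ΣR = (5.98 °C − 23.9 °C)/1.955 = -9.17 W/m
(Negative Q' ⇒ heat flows inward; heat gain = 9.17 W/m.)

Q' = 9.17 W/m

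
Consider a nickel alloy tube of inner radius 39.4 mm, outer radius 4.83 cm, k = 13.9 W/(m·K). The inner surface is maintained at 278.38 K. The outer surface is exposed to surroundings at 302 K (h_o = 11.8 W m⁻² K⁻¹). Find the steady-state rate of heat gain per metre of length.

Q' = 83.9 W/m

Series thermal resistances, inner to outer:
  R'_nickel alloy = ln(0.0483/0.0394)/(2πk) = 0.2037/(2π·13.9) = 0.002332 m·K/W
  R'_conv,out = 1/(2πr h) = 1/(2π·0.0483·11.8) = 0.2792 m·K/W
ΣR = 0.002332 + 0.2792 = 0.2815 m·K/W
Q' = ΔT/ΣR = (278.38 K − 302 K)/0.2815 = -83.9 W/m
(Negative Q' ⇒ heat flows inward; heat gain = 83.9 W/m.)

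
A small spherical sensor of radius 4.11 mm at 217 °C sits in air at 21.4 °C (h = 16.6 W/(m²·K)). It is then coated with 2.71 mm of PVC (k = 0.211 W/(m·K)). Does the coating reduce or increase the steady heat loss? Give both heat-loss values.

increases: 0.689 → 1.40 W

Critical radius for a sphere: r_cr = 2k/h = 0.0254 m = 2.54 cm.
Outer radius after coating: r₂ = 0.00411 + 0.00271 = 0.00682 m.
Since r₁ < r_cr and r₂ ≤ r_cr, the coating moves toward the maximum at r_cr — heat loss rises.
Bare: R = 1/(4πr₁²h) = 283.8 K/W; Q = 195.6/283.8 = 0.689 W.
Coated: R = R_cond + R_conv = 139.5 K/W; Q = 195.6/139.5 = 1.40 W.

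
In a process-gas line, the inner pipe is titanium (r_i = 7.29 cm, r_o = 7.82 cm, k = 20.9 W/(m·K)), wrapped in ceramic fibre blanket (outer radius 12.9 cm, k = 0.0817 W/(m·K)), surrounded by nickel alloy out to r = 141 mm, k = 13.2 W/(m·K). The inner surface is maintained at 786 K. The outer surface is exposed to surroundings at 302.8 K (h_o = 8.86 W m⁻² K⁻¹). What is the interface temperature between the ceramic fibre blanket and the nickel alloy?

T = 359.0 K

Resistance network (inner→outer):
  R'_titanium = ln(0.0782/0.0729)/(2πk) = 0.07018/(2π·20.9) = 5.344×10^-4 m·K/W
  R'_ceramic fibre blanket = ln(0.129/0.0782)/(2πk) = 0.5005/(2π·0.0817) = 0.9751 m·K/W
  R'_nickel alloy = ln(0.141/0.129)/(2πk) = 0.08895/(2π·13.2) = 0.001072 m·K/W
  R'_conv,out = 1/(2πr h) = 1/(2π·0.141·8.86) = 0.1274 m·K/W
ΣR = 5.344×10^-4 + 0.9751 + 0.001072 + 0.1274 = 1.104 m·K/W
Q' = ΔT/ΣR = (786 K − 302.8 K)/1.104 = 437.7 W/m
From the inner boundary to the ceramic fibre blanket/nickel alloy interface, ΣR_partial = 0.9756 m·K/W.
T_interface = T_in − Q'·ΣR_partial = 786 K − (437.7)(0.9756) = 359.0 K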